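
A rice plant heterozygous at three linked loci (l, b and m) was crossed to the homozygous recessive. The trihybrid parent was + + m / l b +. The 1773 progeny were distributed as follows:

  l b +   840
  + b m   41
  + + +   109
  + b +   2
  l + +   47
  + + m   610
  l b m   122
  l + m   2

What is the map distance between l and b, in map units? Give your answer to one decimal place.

5.2 map units

The two rarest classes, l + m and + b +, are the double crossovers. Comparing them with the parentals, only the l allele has switched, so l is the middle locus and the order is m – l – b.
Crossovers in the l–b interval produce the single-crossover classes + b m and l + + (41 + 47 = 88) plus the double crossovers (4).
RF(l–b) = (88 + 4) / 1773 = 92/1773 = 0.0519 → 5.2 map units.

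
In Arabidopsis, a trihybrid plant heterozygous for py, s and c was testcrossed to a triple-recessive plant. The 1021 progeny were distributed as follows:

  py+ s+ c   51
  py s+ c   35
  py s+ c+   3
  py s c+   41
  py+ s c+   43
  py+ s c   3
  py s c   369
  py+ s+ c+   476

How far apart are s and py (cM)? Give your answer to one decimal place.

8.2 cM

The two most frequent reciprocal classes, py s c and py+ s+ c+, are the parental types, so the F1 was py s c / py+ s+ c+.
The two rarest classes, py+ s c and py s+ c+, are the double crossovers. Comparing them with the parentals, only the py allele has switched, so py is the middle locus and the order is s – py – c.
Crossovers in the s–py interval produce the single-crossover classes py s+ c and py+ s c+ (35 + 43 = 78) plus the double crossovers (6).
RF(s–py) = (78 + 6) / 1021 = 84/1021 = 0.0823 → 8.2 cM.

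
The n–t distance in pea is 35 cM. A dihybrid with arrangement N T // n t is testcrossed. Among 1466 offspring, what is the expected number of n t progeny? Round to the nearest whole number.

A map distance of 35 cM corresponds to a recombination frequency of 0.350.
The F1 is N T / n t, so n t is a parental gamete class with expected frequency (1 − r)/2 = 0.650/2 = 0.3250.
Expected number = 0.3250 × 1466 = 476.45 ≈ 476.

476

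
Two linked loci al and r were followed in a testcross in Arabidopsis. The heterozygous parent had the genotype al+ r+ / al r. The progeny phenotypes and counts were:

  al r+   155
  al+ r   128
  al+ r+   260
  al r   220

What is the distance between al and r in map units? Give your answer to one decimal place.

37.1 map units

The recombinant classes are al+ r and al r+: 128 + 155 = 283.
Recombination frequency = 283/763 = 0.3709 ≈ 37.1%, i.e. 37.1 map units.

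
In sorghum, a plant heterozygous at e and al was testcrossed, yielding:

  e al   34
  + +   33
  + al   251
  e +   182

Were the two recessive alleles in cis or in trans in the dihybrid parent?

The two most frequent classes are + al (251) and e + (182); these are the parental (non-recombinant) types.
So the F1 carried + al on one chromosome and e + on the other — the recessive alleles are on opposite chromosomes (trans / repulsion).

trans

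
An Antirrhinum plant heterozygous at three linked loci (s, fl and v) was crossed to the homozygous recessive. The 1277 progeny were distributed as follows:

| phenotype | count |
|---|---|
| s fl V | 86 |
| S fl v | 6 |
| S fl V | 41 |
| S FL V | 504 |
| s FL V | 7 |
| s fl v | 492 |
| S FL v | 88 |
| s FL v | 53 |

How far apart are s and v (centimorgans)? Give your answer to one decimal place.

The two most frequent reciprocal classes, s fl v and S FL V, are the parental types, so the F1 was s fl v / S FL V.
The two rarest classes, S fl v and s FL V, are the double crossovers. Comparing them with the parentals, only the s allele has switched, so s is the middle locus and the order is v – s – fl.
Crossovers in the v–s interval produce the single-crossover classes s fl V and S FL v (86 + 88 = 174) plus the double crossovers (13).
RF(v–s) = (174 + 13) / 1277 = 187/1277 = 0.1464 → 14.6 centimorgans.

14.6 centimorgans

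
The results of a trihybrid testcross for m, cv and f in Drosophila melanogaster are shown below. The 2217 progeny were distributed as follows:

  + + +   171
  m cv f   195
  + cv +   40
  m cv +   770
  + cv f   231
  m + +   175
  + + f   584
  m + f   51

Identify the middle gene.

m

The two most frequent reciprocal classes, + + f and m cv +, are the parental types, so the F1 was + + f / m cv +.
The two rarest classes, m + f and + cv +, are the double crossovers. Comparing them with the parentals, only the m allele has switched, so m is the middle locus and the order is f – m – cv.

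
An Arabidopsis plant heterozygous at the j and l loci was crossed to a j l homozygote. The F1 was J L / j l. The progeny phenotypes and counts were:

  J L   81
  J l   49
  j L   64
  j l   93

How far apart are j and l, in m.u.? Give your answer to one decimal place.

39.4 m.u.

The recombinant classes are J l and j L: 49 + 64 = 113.
Recombination frequency = 113/287 = 0.3937 ≈ 39.4%, i.e. 39.4 m.u.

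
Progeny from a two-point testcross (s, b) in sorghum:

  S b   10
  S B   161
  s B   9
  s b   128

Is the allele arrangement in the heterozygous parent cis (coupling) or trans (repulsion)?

cis

The two most frequent classes are S B (161) and s b (128); these are the parental (non-recombinant) types.
So the F1 carried S B on one chromosome and s b on the other — the recessive alleles are on the same chromosome (cis / coupling).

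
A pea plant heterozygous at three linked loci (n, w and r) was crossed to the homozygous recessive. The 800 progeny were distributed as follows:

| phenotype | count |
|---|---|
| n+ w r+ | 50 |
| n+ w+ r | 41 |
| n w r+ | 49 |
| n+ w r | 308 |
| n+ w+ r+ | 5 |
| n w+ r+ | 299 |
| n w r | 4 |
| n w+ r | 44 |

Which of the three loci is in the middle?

The two most frequent reciprocal classes, n w+ r+ and n+ w r, are the parental types, so the F1 was n w+ r+ / n+ w r.
The two rarest classes, n+ w+ r+ and n w r, are the double crossovers. Comparing them with the parentals, only the n allele has switched, so n is the middle locus and the order is w – n – r.

n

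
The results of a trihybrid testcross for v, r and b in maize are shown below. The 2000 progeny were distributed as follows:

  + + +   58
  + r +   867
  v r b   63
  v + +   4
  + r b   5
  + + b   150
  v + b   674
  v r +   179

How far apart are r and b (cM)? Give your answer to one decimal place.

The two most frequent reciprocal classes, v + b and + r +, are the parental types, so the F1 was v + b / + r +.
The two rarest classes, v + + and + r b, are the double crossovers. Comparing them with the parentals, only the b allele has switched, so b is the middle locus and the order is r – b – v.
Crossovers in the r–b interval produce the single-crossover classes v r b and + + + (63 + 58 = 121) plus the double crossovers (9).
RF(r–b) = (121 + 9) / 2000 = 130/2000 = 0.0650 → 6.5 cM.

6.5 cM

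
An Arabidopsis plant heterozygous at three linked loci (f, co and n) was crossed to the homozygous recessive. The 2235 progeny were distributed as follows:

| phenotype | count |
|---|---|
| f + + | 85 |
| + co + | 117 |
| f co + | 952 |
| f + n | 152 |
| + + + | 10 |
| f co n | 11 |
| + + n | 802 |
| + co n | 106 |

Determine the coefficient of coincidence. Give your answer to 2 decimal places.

The two most frequent reciprocal classes, + + n and f co +, are the parental types, so the F1 was + + n / f co +.
The two rarest classes, + + + and f co n, are the double crossovers. Comparing them with the parentals, only the n allele has switched, so n is the middle locus and the order is co – n – f.
co–n: (191 + 21)/2235 = 0.0949; n–f: (269 + 21)/2235 = 0.1298.
Expected DCO frequency = 0.0949 × 0.1298 ≈ 0.01232; observed = 21/2235 ≈ 0.00940.
Coefficient of coincidence = 0.00940/0.01232 ≈ 0.76.

0.76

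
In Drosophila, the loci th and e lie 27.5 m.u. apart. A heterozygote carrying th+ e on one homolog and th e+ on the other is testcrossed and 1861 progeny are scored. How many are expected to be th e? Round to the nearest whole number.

256

A map distance of 27.5 m.u. corresponds to a recombination frequency of 0.275.
The F1 is th+ e / th e+, so th e is a recombinant gamete class with expected frequency r/2 = 0.275/2 = 0.1375.
Expected number = 0.1375 × 1861 = 255.89 ≈ 256.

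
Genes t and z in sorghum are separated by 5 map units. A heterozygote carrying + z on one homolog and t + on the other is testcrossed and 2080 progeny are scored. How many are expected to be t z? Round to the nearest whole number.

A map distance of 5 map units corresponds to a recombination frequency of 0.050.
The F1 is + z / t +, so t z is a recombinant gamete class with expected frequency r/2 = 0.050/2 = 0.0250.
Expected number = 0.0250 × 2080 = 52.00 ≈ 52.

52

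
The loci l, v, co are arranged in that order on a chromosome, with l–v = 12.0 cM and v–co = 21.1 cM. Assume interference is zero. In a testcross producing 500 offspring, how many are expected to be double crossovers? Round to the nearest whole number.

13

Map distances give recombination frequencies of 0.120 and 0.211 for the two intervals.
With no interference, expected double-crossover frequency = 0.120 × 0.211 = 0.02532.
Expected number = 0.02532 × 500 = 12.66 ≈ 13.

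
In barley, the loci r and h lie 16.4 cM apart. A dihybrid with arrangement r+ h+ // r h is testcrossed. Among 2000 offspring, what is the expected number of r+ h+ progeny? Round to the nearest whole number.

A map distance of 16.4 cM corresponds to a recombination frequency of 0.164.
The F1 is r+ h+ / r h, so r+ h+ is a parental gamete class with expected frequency (1 − r)/2 = 0.836/2 = 0.4180.
Expected number = 0.4180 × 2000 = 836.00 ≈ 836.

836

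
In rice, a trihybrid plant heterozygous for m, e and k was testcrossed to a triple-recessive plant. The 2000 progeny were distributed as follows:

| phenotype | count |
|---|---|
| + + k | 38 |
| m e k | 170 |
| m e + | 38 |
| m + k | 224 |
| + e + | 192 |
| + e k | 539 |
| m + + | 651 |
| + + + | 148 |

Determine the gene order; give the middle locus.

The two most frequent reciprocal classes, m + + and + e k, are the parental types, so the F1 was m + + / + e k.
The two rarest classes, m e + and + + k, are the double crossovers. Comparing them with the parentals, only the e allele has switched, so e is the middle locus and the order is k – e – m.

e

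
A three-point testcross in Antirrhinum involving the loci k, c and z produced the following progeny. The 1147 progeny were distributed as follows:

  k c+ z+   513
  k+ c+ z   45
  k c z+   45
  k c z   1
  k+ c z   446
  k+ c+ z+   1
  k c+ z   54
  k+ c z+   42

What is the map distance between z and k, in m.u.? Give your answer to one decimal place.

8.5 m.u.

The two most frequent reciprocal classes, k+ c z and k c+ z+, are the parental types, so the F1 was k+ c z / k c+ z+.
The two rarest classes, k c z and k+ c+ z+, are the double crossovers. Comparing them with the parentals, only the k allele has switched, so k is the middle locus and the order is z – k – c.
Crossovers in the z–k interval produce the single-crossover classes k+ c z+ and k c+ z (42 + 54 = 96) plus the double crossovers (2).
RF(z–k) = (96 + 2) / 1147 = 98/1147 = 0.0854 → 8.5 m.u.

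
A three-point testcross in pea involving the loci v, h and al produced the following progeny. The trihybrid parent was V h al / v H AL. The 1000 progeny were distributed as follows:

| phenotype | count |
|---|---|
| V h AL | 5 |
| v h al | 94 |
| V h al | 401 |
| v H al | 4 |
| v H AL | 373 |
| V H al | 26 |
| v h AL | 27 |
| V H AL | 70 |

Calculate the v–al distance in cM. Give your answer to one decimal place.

The two rarest classes, V h AL and v H al, are the double crossovers. Comparing them with the parentals, only the al allele has switched, so al is the middle locus and the order is v – al – h.
Crossovers in the v–al interval produce the single-crossover classes v h al and V H AL (94 + 70 = 164) plus the double crossovers (9).
RF(v–al) = (164 + 9) / 1000 = 173/1000 = 0.1730 → 17.3 cM.

17.3 cM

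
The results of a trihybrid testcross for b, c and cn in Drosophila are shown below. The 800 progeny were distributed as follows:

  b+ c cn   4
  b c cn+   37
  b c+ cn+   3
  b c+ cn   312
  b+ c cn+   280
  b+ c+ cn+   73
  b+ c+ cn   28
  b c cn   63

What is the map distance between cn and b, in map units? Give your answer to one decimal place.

The two most frequent reciprocal classes, b+ c cn+ and b c+ cn, are the parental types, so the F1 was b+ c cn+ / b c+ cn.
The two rarest classes, b+ c cn and b c+ cn+, are the double crossovers. Comparing them with the parentals, only the cn allele has switched, so cn is the middle locus and the order is c – cn – b.
Crossovers in the cn–b interval produce the single-crossover classes b c cn+ and b+ c+ cn (37 + 28 = 65) plus the double crossovers (7).
RF(cn–b) = (65 + 7) / 800 = 72/800 = 0.0900 → 9.0 map units.

9.0 map units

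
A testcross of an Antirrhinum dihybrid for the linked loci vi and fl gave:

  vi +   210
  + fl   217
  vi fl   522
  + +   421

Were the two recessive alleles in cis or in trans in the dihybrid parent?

cis

The two most frequent classes are + + (421) and vi fl (522); these are the parental (non-recombinant) types.
So the F1 carried + + on one chromosome and vi fl on the other — the recessive alleles are on the same chromosome (cis / coupling).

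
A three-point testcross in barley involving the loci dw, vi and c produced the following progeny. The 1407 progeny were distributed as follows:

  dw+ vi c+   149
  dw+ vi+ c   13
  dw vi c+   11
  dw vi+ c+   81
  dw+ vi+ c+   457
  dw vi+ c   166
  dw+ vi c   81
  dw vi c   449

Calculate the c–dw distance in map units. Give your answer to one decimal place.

13.2 map units

The two most frequent reciprocal classes, dw+ vi+ c+ and dw vi c, are the parental types, so the F1 was dw+ vi+ c+ / dw vi c.
The two rarest classes, dw+ vi+ c and dw vi c+, are the double crossovers. Comparing them with the parentals, only the c allele has switched, so c is the middle locus and the order is dw – c – vi.
Crossovers in the dw–c interval produce the single-crossover classes dw vi+ c+ and dw+ vi c (81 + 81 = 162) plus the double crossovers (24).
RF(dw–c) = (162 + 24) / 1407 = 186/1407 = 0.1322 → 13.2 map units.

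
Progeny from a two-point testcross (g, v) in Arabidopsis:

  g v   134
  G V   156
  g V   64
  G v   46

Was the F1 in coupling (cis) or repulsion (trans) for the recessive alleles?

The two most frequent classes are G V (156) and g v (134); these are the parental (non-recombinant) types.
So the F1 carried G V on one chromosome and g v on the other — the recessive alleles are on the same chromosome (cis / coupling).

cis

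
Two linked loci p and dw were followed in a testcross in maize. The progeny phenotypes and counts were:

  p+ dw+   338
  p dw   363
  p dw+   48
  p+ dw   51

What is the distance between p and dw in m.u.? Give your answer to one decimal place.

12.4 m.u.

The two most frequent classes, p+ dw+ (338) and p dw (363), are the parental types, so the F1 was p+ dw+ / p dw.
The recombinant classes are p+ dw and p dw+: 51 + 48 = 99.
Recombination frequency = 99/800 = 0.1237 ≈ 12.4%, i.e. 12.4 m.u.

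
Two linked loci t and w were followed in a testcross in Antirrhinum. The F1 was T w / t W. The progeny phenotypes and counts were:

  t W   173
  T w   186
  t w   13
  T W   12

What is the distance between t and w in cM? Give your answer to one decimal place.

The recombinant classes are T W and t w: 12 + 13 = 25.
Recombination frequency = 25/384 = 0.0651 ≈ 6.5%, i.e. 6.5 cM.

6.5 cM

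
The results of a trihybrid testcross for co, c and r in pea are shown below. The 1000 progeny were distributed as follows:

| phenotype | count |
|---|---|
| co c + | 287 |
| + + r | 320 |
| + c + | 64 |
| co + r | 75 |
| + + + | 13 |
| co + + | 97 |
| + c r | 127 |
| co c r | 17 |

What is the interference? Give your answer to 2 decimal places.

The two most frequent reciprocal classes, co c + and + + r, are the parental types, so the F1 was co c + / + + r.
The two rarest classes, co c r and + + +, are the double crossovers. Comparing them with the parentals, only the r allele has switched, so r is the middle locus and the order is co – r – c.
co–r: (139 + 30)/1000 = 0.1690; r–c: (224 + 30)/1000 = 0.2540.
Expected DCO frequency = 0.1690 × 0.2540 ≈ 0.04293; observed = 30/1000 ≈ 0.03000.
Coefficient of coincidence = 0.03000/0.04293 ≈ 0.70; interference = 1 − 0.70 = 0.30.

0.30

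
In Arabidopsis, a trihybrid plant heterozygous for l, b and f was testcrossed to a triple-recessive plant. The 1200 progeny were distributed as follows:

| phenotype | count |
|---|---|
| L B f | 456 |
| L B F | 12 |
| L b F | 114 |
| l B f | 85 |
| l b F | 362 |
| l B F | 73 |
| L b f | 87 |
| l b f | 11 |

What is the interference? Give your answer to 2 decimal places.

The two most frequent reciprocal classes, l b F and L B f, are the parental types, so the F1 was l b F / L B f.
The two rarest classes, l b f and L B F, are the double crossovers. Comparing them with the parentals, only the f allele has switched, so f is the middle locus and the order is b – f – l.
b–f: (160 + 23)/1200 = 0.1525; f–l: (199 + 23)/1200 = 0.1850.
Expected DCO frequency = 0.1525 × 0.1850 ≈ 0.02821; observed = 23/1200 ≈ 0.01917.
Coefficient of coincidence = 0.01917/0.02821 ≈ 0.68; interference = 1 − 0.68 = 0.32.

0.32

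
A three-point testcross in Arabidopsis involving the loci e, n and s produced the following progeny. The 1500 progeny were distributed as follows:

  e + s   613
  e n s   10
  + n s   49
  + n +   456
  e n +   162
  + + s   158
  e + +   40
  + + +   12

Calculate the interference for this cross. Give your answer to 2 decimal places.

0.13

The two most frequent reciprocal classes, + n + and e + s, are the parental types, so the F1 was + n + / e + s.
The two rarest classes, + + + and e n s, are the double crossovers. Comparing them with the parentals, only the n allele has switched, so n is the middle locus and the order is e – n – s.
e–n: (320 + 22)/1500 = 0.2280; n–s: (89 + 22)/1500 = 0.0740.
Expected DCO frequency = 0.2280 × 0.0740 ≈ 0.01687; observed = 22/1500 ≈ 0.01467.
Coefficient of coincidence = 0.01467/0.01687 ≈ 0.87; interference = 1 − 0.87 = 0.13.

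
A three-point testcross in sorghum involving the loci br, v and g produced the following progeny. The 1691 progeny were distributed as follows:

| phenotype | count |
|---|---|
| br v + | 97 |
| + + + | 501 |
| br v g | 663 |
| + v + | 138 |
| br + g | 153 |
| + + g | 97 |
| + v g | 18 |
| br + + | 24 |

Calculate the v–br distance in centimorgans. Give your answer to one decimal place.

The two most frequent reciprocal classes, br v g and + + +, are the parental types, so the F1 was br v g / + + +.
The two rarest classes, + v g and br + +, are the double crossovers. Comparing them with the parentals, only the br allele has switched, so br is the middle locus and the order is g – br – v.
Crossovers in the br–v interval produce the single-crossover classes br + g and + v + (153 + 138 = 291) plus the double crossovers (42).
RF(br–v) = (291 + 42) / 1691 = 333/1691 = 0.1969 → 19.7 centimorgans.

19.7 centimorgans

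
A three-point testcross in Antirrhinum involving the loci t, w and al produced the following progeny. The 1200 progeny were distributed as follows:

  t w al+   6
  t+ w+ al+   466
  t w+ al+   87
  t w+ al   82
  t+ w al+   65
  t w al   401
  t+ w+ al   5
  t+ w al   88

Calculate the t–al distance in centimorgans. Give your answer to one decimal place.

The two most frequent reciprocal classes, t w al and t+ w+ al+, are the parental types, so the F1 was t w al / t+ w+ al+.
The two rarest classes, t w al+ and t+ w+ al, are the double crossovers. Comparing them with the parentals, only the al allele has switched, so al is the middle locus and the order is t – al – w.
Crossovers in the t–al interval produce the single-crossover classes t+ w al and t w+ al+ (88 + 87 = 175) plus the double crossovers (11).
RF(t–al) = (175 + 11) / 1200 = 186/1200 = 0.1550 → 15.5 centimorgans.

15.5 centimorgans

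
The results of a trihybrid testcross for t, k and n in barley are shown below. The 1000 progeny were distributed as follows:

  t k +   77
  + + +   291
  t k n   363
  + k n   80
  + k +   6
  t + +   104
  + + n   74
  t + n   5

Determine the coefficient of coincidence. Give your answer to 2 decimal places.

The two most frequent reciprocal classes, t k n and + + +, are the parental types, so the F1 was t k n / + + +.
The two rarest classes, t + n and + k +, are the double crossovers. Comparing them with the parentals, only the k allele has switched, so k is the middle locus and the order is n – k – t.
n–k: (151 + 11)/1000 = 0.1620; k–t: (184 + 11)/1000 = 0.1950.
Expected DCO frequency = 0.1620 × 0.1950 ≈ 0.03159; observed = 11/1000 ≈ 0.01100.
Coefficient of coincidence = 0.01100/0.03159 ≈ 0.35.

0.35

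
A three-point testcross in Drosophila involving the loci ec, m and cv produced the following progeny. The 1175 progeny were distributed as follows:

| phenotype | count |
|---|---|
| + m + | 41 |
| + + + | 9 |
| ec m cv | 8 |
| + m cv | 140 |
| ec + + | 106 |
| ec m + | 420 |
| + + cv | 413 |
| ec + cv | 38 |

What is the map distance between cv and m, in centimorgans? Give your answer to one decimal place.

The two most frequent reciprocal classes, ec m + and + + cv, are the parental types, so the F1 was ec m + / + + cv.
The two rarest classes, ec m cv and + + +, are the double crossovers. Comparing them with the parentals, only the cv allele has switched, so cv is the middle locus and the order is ec – cv – m.
Crossovers in the cv–m interval produce the single-crossover classes ec + + and + m cv (106 + 140 = 246) plus the double crossovers (17).
RF(cv–m) = (246 + 17) / 1175 = 263/1175 = 0.2238 → 22.4 centimorgans.

22.4 centimorgans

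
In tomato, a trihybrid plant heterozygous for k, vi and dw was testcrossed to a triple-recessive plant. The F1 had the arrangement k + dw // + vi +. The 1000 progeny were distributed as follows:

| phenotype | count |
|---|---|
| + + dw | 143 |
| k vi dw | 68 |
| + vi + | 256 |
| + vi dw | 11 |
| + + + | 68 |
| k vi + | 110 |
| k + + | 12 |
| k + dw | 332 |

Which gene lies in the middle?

dw

The two rarest classes, k + + and + vi dw, are the double crossovers. Comparing them with the parentals, only the dw allele has switched, so dw is the middle locus and the order is vi – dw – k.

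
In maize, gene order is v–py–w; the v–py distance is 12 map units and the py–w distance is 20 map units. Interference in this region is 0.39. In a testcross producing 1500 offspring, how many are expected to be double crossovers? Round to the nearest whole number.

Map distances give recombination frequencies of 0.120 and 0.200 for the two intervals.
With interference 0.39 (so coincidence = 0.61), expected double-crossover frequency = 0.120 × 0.200 × 0.61 = 0.01464.
Expected number = 0.01464 × 1500 = 21.96 ≈ 22.

22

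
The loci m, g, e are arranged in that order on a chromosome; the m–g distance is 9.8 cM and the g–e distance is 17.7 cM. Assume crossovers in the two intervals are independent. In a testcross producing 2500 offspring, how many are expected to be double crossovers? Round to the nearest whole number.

43

Map distances give recombination frequencies of 0.098 and 0.177 for the two intervals.
With no interference, expected double-crossover frequency = 0.098 × 0.177 = 0.01735.
Expected number = 0.01735 × 2500 = 43.37 ≈ 43.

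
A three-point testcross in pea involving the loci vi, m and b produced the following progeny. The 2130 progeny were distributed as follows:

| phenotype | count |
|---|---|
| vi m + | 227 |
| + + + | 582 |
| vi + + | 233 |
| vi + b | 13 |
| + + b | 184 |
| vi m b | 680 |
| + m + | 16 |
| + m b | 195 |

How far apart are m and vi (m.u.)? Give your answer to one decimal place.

The two most frequent reciprocal classes, + + + and vi m b, are the parental types, so the F1 was + + + / vi m b.
The two rarest classes, + m + and vi + b, are the double crossovers. Comparing them with the parentals, only the m allele has switched, so m is the middle locus and the order is vi – m – b.
Crossovers in the vi–m interval produce the single-crossover classes vi + + and + m b (233 + 195 = 428) plus the double crossovers (29).
RF(vi–m) = (428 + 29) / 2130 = 457/2130 = 0.2146 → 21.5 m.u.

21.5 m.u.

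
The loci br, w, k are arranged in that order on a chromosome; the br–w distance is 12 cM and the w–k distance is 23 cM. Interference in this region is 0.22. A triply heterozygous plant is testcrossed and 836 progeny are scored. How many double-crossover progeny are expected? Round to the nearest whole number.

Map distances give recombination frequencies of 0.120 and 0.230 for the two intervals.
With interference 0.22 (so coincidence = 0.78), expected double-crossover frequency = 0.120 × 0.230 × 0.78 = 0.02153.
Expected number = 0.02153 × 836 = 18.00 ≈ 18.

18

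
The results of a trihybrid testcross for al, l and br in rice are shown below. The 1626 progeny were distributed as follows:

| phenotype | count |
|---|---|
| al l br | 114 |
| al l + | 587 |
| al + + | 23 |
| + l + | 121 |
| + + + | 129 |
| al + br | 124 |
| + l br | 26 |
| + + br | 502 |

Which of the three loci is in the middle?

The two most frequent reciprocal classes, + + br and al l +, are the parental types, so the F1 was + + br / al l +.
The two rarest classes, + l br and al + +, are the double crossovers. Comparing them with the parentals, only the l allele has switched, so l is the middle locus and the order is al – l – br.

l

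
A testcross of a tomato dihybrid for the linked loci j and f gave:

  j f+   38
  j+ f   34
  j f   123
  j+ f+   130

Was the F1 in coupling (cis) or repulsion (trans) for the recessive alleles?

cis

The two most frequent classes are j+ f+ (130) and j f (123); these are the parental (non-recombinant) types.
So the F1 carried j+ f+ on one chromosome and j f on the other — the recessive alleles are on the same chromosome (cis / coupling).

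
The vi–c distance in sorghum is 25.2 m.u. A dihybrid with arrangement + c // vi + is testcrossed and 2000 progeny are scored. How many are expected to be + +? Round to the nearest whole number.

252

A map distance of 25.2 m.u. corresponds to a recombination frequency of 0.252.
The F1 is + c / vi +, so + + is a recombinant gamete class with expected frequency r/2 = 0.252/2 = 0.1260.
Expected number = 0.1260 × 2000 = 252.00 ≈ 252.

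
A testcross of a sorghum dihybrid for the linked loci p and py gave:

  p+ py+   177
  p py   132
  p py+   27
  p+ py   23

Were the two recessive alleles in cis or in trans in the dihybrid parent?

The two most frequent classes are p+ py+ (177) and p py (132); these are the parental (non-recombinant) types.
So the F1 carried p+ py+ on one chromosome and p py on the other — the recessive alleles are on the same chromosome (cis / coupling).

cis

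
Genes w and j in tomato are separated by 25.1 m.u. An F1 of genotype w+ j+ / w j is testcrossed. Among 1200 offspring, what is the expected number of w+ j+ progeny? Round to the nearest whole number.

A map distance of 25.1 m.u. corresponds to a recombination frequency of 0.251.
The F1 is w+ j+ / w j, so w+ j+ is a parental gamete class with expected frequency (1 − r)/2 = 0.749/2 = 0.3745.
Expected number = 0.3745 × 1200 = 449.40 ≈ 449.

449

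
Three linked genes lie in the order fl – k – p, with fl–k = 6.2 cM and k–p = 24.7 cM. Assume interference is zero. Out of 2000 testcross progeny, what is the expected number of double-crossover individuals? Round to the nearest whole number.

31

Map distances give recombination frequencies of 0.062 and 0.247 for the two intervals.
With no interference, expected double-crossover frequency = 0.062 × 0.247 = 0.01531.
Expected number = 0.01531 × 2000 = 30.63 ≈ 31.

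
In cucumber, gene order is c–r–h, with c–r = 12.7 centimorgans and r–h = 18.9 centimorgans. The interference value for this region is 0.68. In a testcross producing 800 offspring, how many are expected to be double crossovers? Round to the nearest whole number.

Map distances give recombination frequencies of 0.127 and 0.189 for the two intervals.
With interference 0.68 (so coincidence = 0.32), expected double-crossover frequency = 0.127 × 0.189 × 0.32 = 0.00768.
Expected number = 0.00768 × 800 = 6.14 ≈ 6.

6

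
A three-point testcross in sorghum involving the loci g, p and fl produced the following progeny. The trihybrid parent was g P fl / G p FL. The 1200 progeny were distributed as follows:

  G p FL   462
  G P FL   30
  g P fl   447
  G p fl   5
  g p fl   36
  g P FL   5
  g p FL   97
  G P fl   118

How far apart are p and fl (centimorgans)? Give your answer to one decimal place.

6.3 centimorgans

The two rarest classes, g P FL and G p fl, are the double crossovers. Comparing them with the parentals, only the fl allele has switched, so fl is the middle locus and the order is g – fl – p.
Crossovers in the fl–p interval produce the single-crossover classes g p fl and G P FL (36 + 30 = 66) plus the double crossovers (10).
RF(fl–p) = (66 + 10) / 1200 = 76/1200 = 0.0633 → 6.3 centimorgans.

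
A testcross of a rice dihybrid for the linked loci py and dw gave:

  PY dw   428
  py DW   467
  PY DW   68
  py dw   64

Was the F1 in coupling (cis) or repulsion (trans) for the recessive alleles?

trans

The two most frequent classes are PY dw (428) and py DW (467); these are the parental (non-recombinant) types.
So the F1 carried PY dw on one chromosome and py DW on the other — the recessive alleles are on opposite chromosomes (trans / repulsion).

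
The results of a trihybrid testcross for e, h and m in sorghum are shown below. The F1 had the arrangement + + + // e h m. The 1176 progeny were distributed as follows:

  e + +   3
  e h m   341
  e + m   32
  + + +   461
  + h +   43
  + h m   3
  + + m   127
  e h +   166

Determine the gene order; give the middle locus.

e

The two rarest classes, e + + and + h m, are the double crossovers. Comparing them with the parentals, only the e allele has switched, so e is the middle locus and the order is h – e – m.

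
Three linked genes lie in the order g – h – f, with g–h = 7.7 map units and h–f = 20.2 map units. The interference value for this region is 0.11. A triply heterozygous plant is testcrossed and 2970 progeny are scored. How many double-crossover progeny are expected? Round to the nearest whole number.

Map distances give recombination frequencies of 0.077 and 0.202 for the two intervals.
With interference 0.11 (so coincidence = 0.89), expected double-crossover frequency = 0.077 × 0.202 × 0.89 = 0.01384.
Expected number = 0.01384 × 2970 = 41.11 ≈ 41.

41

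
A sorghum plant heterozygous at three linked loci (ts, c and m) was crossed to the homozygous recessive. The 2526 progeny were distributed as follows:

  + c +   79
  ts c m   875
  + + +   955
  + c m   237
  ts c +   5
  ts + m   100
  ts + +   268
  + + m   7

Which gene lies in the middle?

The two most frequent reciprocal classes, ts c m and + + +, are the parental types, so the F1 was ts c m / + + +.
The two rarest classes, ts c + and + + m, are the double crossovers. Comparing them with the parentals, only the m allele has switched, so m is the middle locus and the order is ts – m – c.

m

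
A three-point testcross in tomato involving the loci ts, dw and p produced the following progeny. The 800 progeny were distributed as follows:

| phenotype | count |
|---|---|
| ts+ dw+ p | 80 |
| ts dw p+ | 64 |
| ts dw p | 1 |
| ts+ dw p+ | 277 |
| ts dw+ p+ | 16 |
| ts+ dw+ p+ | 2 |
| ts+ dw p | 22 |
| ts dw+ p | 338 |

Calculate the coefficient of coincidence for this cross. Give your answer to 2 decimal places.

0.40

The two most frequent reciprocal classes, ts+ dw p+ and ts dw+ p, are the parental types, so the F1 was ts+ dw p+ / ts dw+ p.
The two rarest classes, ts+ dw+ p+ and ts dw p, are the double crossovers. Comparing them with the parentals, only the dw allele has switched, so dw is the middle locus and the order is ts – dw – p.
ts–dw: (144 + 3)/800 = 0.1837; dw–p: (38 + 3)/800 = 0.0512.
Expected DCO frequency = 0.1837 × 0.0512 ≈ 0.00941; observed = 3/800 ≈ 0.00375.
Coefficient of coincidence = 0.00375/0.00941 ≈ 0.40.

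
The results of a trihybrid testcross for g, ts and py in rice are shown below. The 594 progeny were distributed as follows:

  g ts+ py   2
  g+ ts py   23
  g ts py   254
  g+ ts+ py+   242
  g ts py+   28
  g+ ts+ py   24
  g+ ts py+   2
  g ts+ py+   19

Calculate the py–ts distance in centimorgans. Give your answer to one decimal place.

The two most frequent reciprocal classes, g+ ts+ py+ and g ts py, are the parental types, so the F1 was g+ ts+ py+ / g ts py.
The two rarest classes, g+ ts py+ and g ts+ py, are the double crossovers. Comparing them with the parentals, only the ts allele has switched, so ts is the middle locus and the order is py – ts – g.
Crossovers in the py–ts interval produce the single-crossover classes g+ ts+ py and g ts py+ (24 + 28 = 52) plus the double crossovers (4).
RF(py–ts) = (52 + 4) / 594 = 56/594 = 0.0943 → 9.4 centimorgans.

9.4 centimorgans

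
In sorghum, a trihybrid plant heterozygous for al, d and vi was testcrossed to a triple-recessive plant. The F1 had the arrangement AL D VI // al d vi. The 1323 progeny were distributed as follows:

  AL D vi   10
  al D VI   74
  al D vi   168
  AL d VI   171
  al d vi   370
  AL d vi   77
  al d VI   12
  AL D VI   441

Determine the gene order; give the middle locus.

The two rarest classes, AL D vi and al d VI, are the double crossovers. Comparing them with the parentals, only the vi allele has switched, so vi is the middle locus and the order is al – vi – d.

vi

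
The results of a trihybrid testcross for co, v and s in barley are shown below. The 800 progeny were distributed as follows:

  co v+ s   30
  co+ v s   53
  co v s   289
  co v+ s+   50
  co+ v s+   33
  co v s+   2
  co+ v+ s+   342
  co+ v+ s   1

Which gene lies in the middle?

The two most frequent reciprocal classes, co v s and co+ v+ s+, are the parental types, so the F1 was co v s / co+ v+ s+.
The two rarest classes, co v s+ and co+ v+ s, are the double crossovers. Comparing them with the parentals, only the s allele has switched, so s is the middle locus and the order is v – s – co.

s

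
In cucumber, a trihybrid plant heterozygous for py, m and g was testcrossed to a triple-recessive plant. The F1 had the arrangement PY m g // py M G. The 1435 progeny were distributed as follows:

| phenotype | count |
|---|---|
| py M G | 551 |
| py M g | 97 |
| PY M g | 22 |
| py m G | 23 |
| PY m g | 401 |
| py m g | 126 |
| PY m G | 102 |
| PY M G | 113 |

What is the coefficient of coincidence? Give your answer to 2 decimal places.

0.93

The two rarest classes, PY M g and py m G, are the double crossovers. Comparing them with the parentals, only the m allele has switched, so m is the middle locus and the order is g – m – py.
g–m: (199 + 45)/1435 = 0.1700; m–py: (239 + 45)/1435 = 0.1979.
Expected DCO frequency = 0.1700 × 0.1979 ≈ 0.03364; observed = 45/1435 ≈ 0.03136.
Coefficient of coincidence = 0.03136/0.03364 ≈ 0.93.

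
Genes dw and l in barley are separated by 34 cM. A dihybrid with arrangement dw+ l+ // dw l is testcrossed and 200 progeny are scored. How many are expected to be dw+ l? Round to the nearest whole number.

A map distance of 34 cM corresponds to a recombination frequency of 0.340.
The F1 is dw+ l+ / dw l, so dw+ l is a recombinant gamete class with expected frequency r/2 = 0.340/2 = 0.1700.
Expected number = 0.1700 × 200 = 34.00 ≈ 34.

34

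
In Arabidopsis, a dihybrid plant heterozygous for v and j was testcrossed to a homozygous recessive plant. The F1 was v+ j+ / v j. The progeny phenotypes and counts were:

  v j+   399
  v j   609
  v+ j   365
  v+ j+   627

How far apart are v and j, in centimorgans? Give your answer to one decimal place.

The recombinant classes are v+ j and v j+: 365 + 399 = 764.
Recombination frequency = 764/2000 = 0.3820 ≈ 38.2%, i.e. 38.2 centimorgans.

38.2 centimorgans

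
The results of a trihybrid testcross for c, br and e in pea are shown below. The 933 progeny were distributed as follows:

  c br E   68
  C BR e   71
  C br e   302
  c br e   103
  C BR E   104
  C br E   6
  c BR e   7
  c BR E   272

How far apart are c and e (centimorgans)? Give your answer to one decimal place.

23.6 centimorgans

The two most frequent reciprocal classes, c BR E and C br e, are the parental types, so the F1 was c BR E / C br e.
The two rarest classes, c BR e and C br E, are the double crossovers. Comparing them with the parentals, only the e allele has switched, so e is the middle locus and the order is c – e – br.
Crossovers in the c–e interval produce the single-crossover classes C BR E and c br e (104 + 103 = 207) plus the double crossovers (13).
RF(c–e) = (207 + 13) / 933 = 220/933 = 0.2358 → 23.6 centimorgans.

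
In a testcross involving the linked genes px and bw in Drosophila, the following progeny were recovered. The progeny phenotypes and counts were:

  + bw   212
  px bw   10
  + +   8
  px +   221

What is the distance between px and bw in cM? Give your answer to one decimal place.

The two most frequent classes, + bw (212) and px + (221), are the parental types, so the F1 was + bw / px +.
The recombinant classes are + + and px bw: 8 + 10 = 18.
Recombination frequency = 18/451 = 0.0399 ≈ 4.0%, i.e. 4.0 cM.

4.0 cM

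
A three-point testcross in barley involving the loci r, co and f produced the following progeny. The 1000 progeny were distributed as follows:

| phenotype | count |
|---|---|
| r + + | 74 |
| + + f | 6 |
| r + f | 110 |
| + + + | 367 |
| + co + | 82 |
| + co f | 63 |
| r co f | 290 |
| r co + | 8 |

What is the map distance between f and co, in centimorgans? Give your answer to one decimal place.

The two most frequent reciprocal classes, r co f and + + +, are the parental types, so the F1 was r co f / + + +.
The two rarest classes, r co + and + + f, are the double crossovers. Comparing them with the parentals, only the f allele has switched, so f is the middle locus and the order is co – f – r.
Crossovers in the co–f interval produce the single-crossover classes r + f and + co + (110 + 82 = 192) plus the double crossovers (14).
RF(co–f) = (192 + 14) / 1000 = 206/1000 = 0.2060 → 20.6 centimorgans.

20.6 centimorgans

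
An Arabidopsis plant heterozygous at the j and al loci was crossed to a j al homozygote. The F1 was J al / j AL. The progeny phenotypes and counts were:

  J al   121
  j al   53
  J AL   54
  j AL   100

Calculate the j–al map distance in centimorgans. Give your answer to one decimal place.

32.6 centimorgans

The recombinant classes are J AL and j al: 54 + 53 = 107.
Recombination frequency = 107/328 = 0.3262 ≈ 32.6%, i.e. 32.6 centimorgans.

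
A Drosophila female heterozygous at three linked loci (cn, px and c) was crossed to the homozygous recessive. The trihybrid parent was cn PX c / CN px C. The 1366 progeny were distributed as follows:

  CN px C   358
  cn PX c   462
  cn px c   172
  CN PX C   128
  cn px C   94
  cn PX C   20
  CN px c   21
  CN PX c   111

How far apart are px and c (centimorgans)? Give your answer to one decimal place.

25.0 centimorgans

The two rarest classes, cn PX C and CN px c, are the double crossovers. Comparing them with the parentals, only the c allele has switched, so c is the middle locus and the order is px – c – cn.
Crossovers in the px–c interval produce the single-crossover classes cn px c and CN PX C (172 + 128 = 300) plus the double crossovers (41).
RF(px–c) = (300 + 41) / 1366 = 341/1366 = 0.2496 → 25.0 centimorgans.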